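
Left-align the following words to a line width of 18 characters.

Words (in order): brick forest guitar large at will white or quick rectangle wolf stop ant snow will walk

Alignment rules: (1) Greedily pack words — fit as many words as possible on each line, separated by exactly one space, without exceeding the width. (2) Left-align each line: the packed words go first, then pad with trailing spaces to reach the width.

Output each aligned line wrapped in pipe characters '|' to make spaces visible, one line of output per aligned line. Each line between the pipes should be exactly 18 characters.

Answer: |brick forest      |
|guitar large at   |
|will white or     |
|quick rectangle   |
|wolf stop ant snow|
|will walk         |

Derivation:
Line 1: ['brick', 'forest'] (min_width=12, slack=6)
Line 2: ['guitar', 'large', 'at'] (min_width=15, slack=3)
Line 3: ['will', 'white', 'or'] (min_width=13, slack=5)
Line 4: ['quick', 'rectangle'] (min_width=15, slack=3)
Line 5: ['wolf', 'stop', 'ant', 'snow'] (min_width=18, slack=0)
Line 6: ['will', 'walk'] (min_width=9, slack=9)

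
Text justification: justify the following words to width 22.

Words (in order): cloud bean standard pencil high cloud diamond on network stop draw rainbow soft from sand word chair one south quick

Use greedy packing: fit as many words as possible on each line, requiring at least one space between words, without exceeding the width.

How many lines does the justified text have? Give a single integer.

Answer: 6

Derivation:
Line 1: ['cloud', 'bean', 'standard'] (min_width=19, slack=3)
Line 2: ['pencil', 'high', 'cloud'] (min_width=17, slack=5)
Line 3: ['diamond', 'on', 'network'] (min_width=18, slack=4)
Line 4: ['stop', 'draw', 'rainbow', 'soft'] (min_width=22, slack=0)
Line 5: ['from', 'sand', 'word', 'chair'] (min_width=20, slack=2)
Line 6: ['one', 'south', 'quick'] (min_width=15, slack=7)
Total lines: 6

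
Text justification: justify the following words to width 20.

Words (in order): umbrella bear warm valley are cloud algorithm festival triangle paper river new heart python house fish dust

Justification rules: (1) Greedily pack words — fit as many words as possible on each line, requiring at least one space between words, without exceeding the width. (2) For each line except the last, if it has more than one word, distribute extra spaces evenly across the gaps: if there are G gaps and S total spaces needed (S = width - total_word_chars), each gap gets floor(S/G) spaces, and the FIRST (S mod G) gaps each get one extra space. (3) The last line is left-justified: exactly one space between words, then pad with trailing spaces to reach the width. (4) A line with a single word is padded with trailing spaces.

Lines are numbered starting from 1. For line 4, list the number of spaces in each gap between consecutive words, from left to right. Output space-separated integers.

Line 1: ['umbrella', 'bear', 'warm'] (min_width=18, slack=2)
Line 2: ['valley', 'are', 'cloud'] (min_width=16, slack=4)
Line 3: ['algorithm', 'festival'] (min_width=18, slack=2)
Line 4: ['triangle', 'paper', 'river'] (min_width=20, slack=0)
Line 5: ['new', 'heart', 'python'] (min_width=16, slack=4)
Line 6: ['house', 'fish', 'dust'] (min_width=15, slack=5)

Answer: 1 1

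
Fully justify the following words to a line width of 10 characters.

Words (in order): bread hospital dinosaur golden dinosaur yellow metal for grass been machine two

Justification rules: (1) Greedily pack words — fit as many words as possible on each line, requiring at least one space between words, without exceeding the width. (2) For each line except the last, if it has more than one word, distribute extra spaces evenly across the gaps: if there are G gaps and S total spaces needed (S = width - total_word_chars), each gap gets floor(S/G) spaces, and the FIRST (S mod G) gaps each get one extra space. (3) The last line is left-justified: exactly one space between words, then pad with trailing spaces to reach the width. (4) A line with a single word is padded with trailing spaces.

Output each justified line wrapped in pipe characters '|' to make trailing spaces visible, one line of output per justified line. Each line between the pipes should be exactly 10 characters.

Line 1: ['bread'] (min_width=5, slack=5)
Line 2: ['hospital'] (min_width=8, slack=2)
Line 3: ['dinosaur'] (min_width=8, slack=2)
Line 4: ['golden'] (min_width=6, slack=4)
Line 5: ['dinosaur'] (min_width=8, slack=2)
Line 6: ['yellow'] (min_width=6, slack=4)
Line 7: ['metal', 'for'] (min_width=9, slack=1)
Line 8: ['grass', 'been'] (min_width=10, slack=0)
Line 9: ['machine'] (min_width=7, slack=3)
Line 10: ['two'] (min_width=3, slack=7)

Answer: |bread     |
|hospital  |
|dinosaur  |
|golden    |
|dinosaur  |
|yellow    |
|metal  for|
|grass been|
|machine   |
|two       |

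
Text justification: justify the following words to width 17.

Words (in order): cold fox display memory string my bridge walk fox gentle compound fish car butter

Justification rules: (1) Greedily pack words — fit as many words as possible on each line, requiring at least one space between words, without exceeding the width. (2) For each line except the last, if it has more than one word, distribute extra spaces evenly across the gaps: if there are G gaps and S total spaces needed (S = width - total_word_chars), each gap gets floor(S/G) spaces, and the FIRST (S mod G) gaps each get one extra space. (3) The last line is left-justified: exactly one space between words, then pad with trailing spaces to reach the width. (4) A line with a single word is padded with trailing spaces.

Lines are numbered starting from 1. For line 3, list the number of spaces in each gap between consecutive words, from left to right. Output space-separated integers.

Line 1: ['cold', 'fox', 'display'] (min_width=16, slack=1)
Line 2: ['memory', 'string', 'my'] (min_width=16, slack=1)
Line 3: ['bridge', 'walk', 'fox'] (min_width=15, slack=2)
Line 4: ['gentle', 'compound'] (min_width=15, slack=2)
Line 5: ['fish', 'car', 'butter'] (min_width=15, slack=2)

Answer: 2 2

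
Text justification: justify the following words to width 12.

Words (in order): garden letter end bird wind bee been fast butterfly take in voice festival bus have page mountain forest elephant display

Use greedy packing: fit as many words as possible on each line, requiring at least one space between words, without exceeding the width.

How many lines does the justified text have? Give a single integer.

Answer: 14

Derivation:
Line 1: ['garden'] (min_width=6, slack=6)
Line 2: ['letter', 'end'] (min_width=10, slack=2)
Line 3: ['bird', 'wind'] (min_width=9, slack=3)
Line 4: ['bee', 'been'] (min_width=8, slack=4)
Line 5: ['fast'] (min_width=4, slack=8)
Line 6: ['butterfly'] (min_width=9, slack=3)
Line 7: ['take', 'in'] (min_width=7, slack=5)
Line 8: ['voice'] (min_width=5, slack=7)
Line 9: ['festival', 'bus'] (min_width=12, slack=0)
Line 10: ['have', 'page'] (min_width=9, slack=3)
Line 11: ['mountain'] (min_width=8, slack=4)
Line 12: ['forest'] (min_width=6, slack=6)
Line 13: ['elephant'] (min_width=8, slack=4)
Line 14: ['display'] (min_width=7, slack=5)
Total lines: 14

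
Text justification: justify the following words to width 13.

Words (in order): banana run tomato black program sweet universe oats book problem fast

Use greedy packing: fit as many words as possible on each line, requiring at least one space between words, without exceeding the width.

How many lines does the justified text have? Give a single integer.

Line 1: ['banana', 'run'] (min_width=10, slack=3)
Line 2: ['tomato', 'black'] (min_width=12, slack=1)
Line 3: ['program', 'sweet'] (min_width=13, slack=0)
Line 4: ['universe', 'oats'] (min_width=13, slack=0)
Line 5: ['book', 'problem'] (min_width=12, slack=1)
Line 6: ['fast'] (min_width=4, slack=9)
Total lines: 6

Answer: 6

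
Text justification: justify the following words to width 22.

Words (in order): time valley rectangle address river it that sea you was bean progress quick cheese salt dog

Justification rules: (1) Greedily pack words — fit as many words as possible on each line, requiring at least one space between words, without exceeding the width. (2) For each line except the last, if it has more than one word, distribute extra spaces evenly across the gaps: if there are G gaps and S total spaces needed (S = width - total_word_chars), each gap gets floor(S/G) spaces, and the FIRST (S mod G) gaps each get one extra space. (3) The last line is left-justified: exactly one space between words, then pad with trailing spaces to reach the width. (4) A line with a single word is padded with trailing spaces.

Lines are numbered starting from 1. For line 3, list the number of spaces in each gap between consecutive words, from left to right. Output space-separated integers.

Line 1: ['time', 'valley', 'rectangle'] (min_width=21, slack=1)
Line 2: ['address', 'river', 'it', 'that'] (min_width=21, slack=1)
Line 3: ['sea', 'you', 'was', 'bean'] (min_width=16, slack=6)
Line 4: ['progress', 'quick', 'cheese'] (min_width=21, slack=1)
Line 5: ['salt', 'dog'] (min_width=8, slack=14)

Answer: 3 3 3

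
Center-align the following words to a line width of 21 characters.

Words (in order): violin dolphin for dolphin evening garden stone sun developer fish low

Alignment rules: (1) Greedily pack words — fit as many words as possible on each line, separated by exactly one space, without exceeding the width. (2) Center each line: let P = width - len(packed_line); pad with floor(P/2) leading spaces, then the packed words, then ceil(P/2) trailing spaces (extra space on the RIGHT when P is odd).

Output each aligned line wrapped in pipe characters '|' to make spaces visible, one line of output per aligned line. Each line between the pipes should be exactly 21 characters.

Line 1: ['violin', 'dolphin', 'for'] (min_width=18, slack=3)
Line 2: ['dolphin', 'evening'] (min_width=15, slack=6)
Line 3: ['garden', 'stone', 'sun'] (min_width=16, slack=5)
Line 4: ['developer', 'fish', 'low'] (min_width=18, slack=3)

Answer: | violin dolphin for  |
|   dolphin evening   |
|  garden stone sun   |
| developer fish low  |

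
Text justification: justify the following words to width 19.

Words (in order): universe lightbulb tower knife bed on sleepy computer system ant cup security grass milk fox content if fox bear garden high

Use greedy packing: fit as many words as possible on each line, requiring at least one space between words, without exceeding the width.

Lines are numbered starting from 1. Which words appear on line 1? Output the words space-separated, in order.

Line 1: ['universe', 'lightbulb'] (min_width=18, slack=1)
Line 2: ['tower', 'knife', 'bed', 'on'] (min_width=18, slack=1)
Line 3: ['sleepy', 'computer'] (min_width=15, slack=4)
Line 4: ['system', 'ant', 'cup'] (min_width=14, slack=5)
Line 5: ['security', 'grass', 'milk'] (min_width=19, slack=0)
Line 6: ['fox', 'content', 'if', 'fox'] (min_width=18, slack=1)
Line 7: ['bear', 'garden', 'high'] (min_width=16, slack=3)

Answer: universe lightbulb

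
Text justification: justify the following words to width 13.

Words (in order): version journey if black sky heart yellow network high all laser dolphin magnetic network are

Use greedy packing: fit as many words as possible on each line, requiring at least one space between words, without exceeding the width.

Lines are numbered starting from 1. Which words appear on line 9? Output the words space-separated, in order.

Line 1: ['version'] (min_width=7, slack=6)
Line 2: ['journey', 'if'] (min_width=10, slack=3)
Line 3: ['black', 'sky'] (min_width=9, slack=4)
Line 4: ['heart', 'yellow'] (min_width=12, slack=1)
Line 5: ['network', 'high'] (min_width=12, slack=1)
Line 6: ['all', 'laser'] (min_width=9, slack=4)
Line 7: ['dolphin'] (min_width=7, slack=6)
Line 8: ['magnetic'] (min_width=8, slack=5)
Line 9: ['network', 'are'] (min_width=11, slack=2)

Answer: network are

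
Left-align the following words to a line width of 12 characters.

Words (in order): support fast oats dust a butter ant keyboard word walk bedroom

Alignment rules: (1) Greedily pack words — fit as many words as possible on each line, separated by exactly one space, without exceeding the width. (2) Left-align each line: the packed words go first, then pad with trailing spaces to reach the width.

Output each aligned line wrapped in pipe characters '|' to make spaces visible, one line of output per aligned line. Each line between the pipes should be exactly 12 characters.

Answer: |support fast|
|oats dust a |
|butter ant  |
|keyboard    |
|word walk   |
|bedroom     |

Derivation:
Line 1: ['support', 'fast'] (min_width=12, slack=0)
Line 2: ['oats', 'dust', 'a'] (min_width=11, slack=1)
Line 3: ['butter', 'ant'] (min_width=10, slack=2)
Line 4: ['keyboard'] (min_width=8, slack=4)
Line 5: ['word', 'walk'] (min_width=9, slack=3)
Line 6: ['bedroom'] (min_width=7, slack=5)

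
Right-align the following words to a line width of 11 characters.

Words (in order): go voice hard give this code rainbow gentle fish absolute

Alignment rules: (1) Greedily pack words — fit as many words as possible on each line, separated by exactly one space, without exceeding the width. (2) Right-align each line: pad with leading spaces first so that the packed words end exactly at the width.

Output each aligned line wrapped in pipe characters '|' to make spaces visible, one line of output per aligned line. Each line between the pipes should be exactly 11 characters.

Line 1: ['go', 'voice'] (min_width=8, slack=3)
Line 2: ['hard', 'give'] (min_width=9, slack=2)
Line 3: ['this', 'code'] (min_width=9, slack=2)
Line 4: ['rainbow'] (min_width=7, slack=4)
Line 5: ['gentle', 'fish'] (min_width=11, slack=0)
Line 6: ['absolute'] (min_width=8, slack=3)

Answer: |   go voice|
|  hard give|
|  this code|
|    rainbow|
|gentle fish|
|   absolute|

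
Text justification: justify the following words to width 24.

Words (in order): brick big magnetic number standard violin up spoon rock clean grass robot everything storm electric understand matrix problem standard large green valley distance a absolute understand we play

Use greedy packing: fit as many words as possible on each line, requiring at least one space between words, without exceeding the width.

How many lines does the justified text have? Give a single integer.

Line 1: ['brick', 'big', 'magnetic'] (min_width=18, slack=6)
Line 2: ['number', 'standard', 'violin'] (min_width=22, slack=2)
Line 3: ['up', 'spoon', 'rock', 'clean'] (min_width=19, slack=5)
Line 4: ['grass', 'robot', 'everything'] (min_width=22, slack=2)
Line 5: ['storm', 'electric'] (min_width=14, slack=10)
Line 6: ['understand', 'matrix'] (min_width=17, slack=7)
Line 7: ['problem', 'standard', 'large'] (min_width=22, slack=2)
Line 8: ['green', 'valley', 'distance', 'a'] (min_width=23, slack=1)
Line 9: ['absolute', 'understand', 'we'] (min_width=22, slack=2)
Line 10: ['play'] (min_width=4, slack=20)
Total lines: 10

Answer: 10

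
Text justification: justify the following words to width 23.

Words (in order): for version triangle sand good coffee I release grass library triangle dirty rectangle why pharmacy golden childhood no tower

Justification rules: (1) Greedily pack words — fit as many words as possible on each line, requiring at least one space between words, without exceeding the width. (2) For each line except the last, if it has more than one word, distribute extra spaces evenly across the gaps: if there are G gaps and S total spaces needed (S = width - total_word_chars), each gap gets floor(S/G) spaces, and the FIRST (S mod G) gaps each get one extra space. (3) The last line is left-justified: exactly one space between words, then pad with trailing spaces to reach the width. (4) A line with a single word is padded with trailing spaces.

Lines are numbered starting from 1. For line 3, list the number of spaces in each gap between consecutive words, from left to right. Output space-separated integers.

Answer: 2 2

Derivation:
Line 1: ['for', 'version', 'triangle'] (min_width=20, slack=3)
Line 2: ['sand', 'good', 'coffee', 'I'] (min_width=18, slack=5)
Line 3: ['release', 'grass', 'library'] (min_width=21, slack=2)
Line 4: ['triangle', 'dirty'] (min_width=14, slack=9)
Line 5: ['rectangle', 'why', 'pharmacy'] (min_width=22, slack=1)
Line 6: ['golden', 'childhood', 'no'] (min_width=19, slack=4)
Line 7: ['tower'] (min_width=5, slack=18)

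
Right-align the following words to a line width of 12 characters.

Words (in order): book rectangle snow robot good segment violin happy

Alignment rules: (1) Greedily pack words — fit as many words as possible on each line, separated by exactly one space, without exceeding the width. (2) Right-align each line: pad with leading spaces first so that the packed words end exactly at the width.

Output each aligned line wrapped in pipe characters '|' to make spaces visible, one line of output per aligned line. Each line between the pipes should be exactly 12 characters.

Answer: |        book|
|   rectangle|
|  snow robot|
|good segment|
|violin happy|

Derivation:
Line 1: ['book'] (min_width=4, slack=8)
Line 2: ['rectangle'] (min_width=9, slack=3)
Line 3: ['snow', 'robot'] (min_width=10, slack=2)
Line 4: ['good', 'segment'] (min_width=12, slack=0)
Line 5: ['violin', 'happy'] (min_width=12, slack=0)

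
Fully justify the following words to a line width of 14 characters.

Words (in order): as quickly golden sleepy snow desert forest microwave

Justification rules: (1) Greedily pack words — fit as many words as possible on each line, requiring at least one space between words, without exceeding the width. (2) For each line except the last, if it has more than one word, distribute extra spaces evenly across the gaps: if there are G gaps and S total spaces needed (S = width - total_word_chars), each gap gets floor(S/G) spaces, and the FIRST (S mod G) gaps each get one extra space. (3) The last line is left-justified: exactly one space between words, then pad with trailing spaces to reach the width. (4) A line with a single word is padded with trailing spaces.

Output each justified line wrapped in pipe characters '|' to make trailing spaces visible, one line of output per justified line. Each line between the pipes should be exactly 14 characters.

Answer: |as     quickly|
|golden  sleepy|
|snow    desert|
|forest        |
|microwave     |

Derivation:
Line 1: ['as', 'quickly'] (min_width=10, slack=4)
Line 2: ['golden', 'sleepy'] (min_width=13, slack=1)
Line 3: ['snow', 'desert'] (min_width=11, slack=3)
Line 4: ['forest'] (min_width=6, slack=8)
Line 5: ['microwave'] (min_width=9, slack=5)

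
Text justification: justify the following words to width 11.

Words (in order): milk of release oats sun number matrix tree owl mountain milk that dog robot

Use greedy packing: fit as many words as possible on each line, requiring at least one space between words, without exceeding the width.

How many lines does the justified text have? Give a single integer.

Answer: 9

Derivation:
Line 1: ['milk', 'of'] (min_width=7, slack=4)
Line 2: ['release'] (min_width=7, slack=4)
Line 3: ['oats', 'sun'] (min_width=8, slack=3)
Line 4: ['number'] (min_width=6, slack=5)
Line 5: ['matrix', 'tree'] (min_width=11, slack=0)
Line 6: ['owl'] (min_width=3, slack=8)
Line 7: ['mountain'] (min_width=8, slack=3)
Line 8: ['milk', 'that'] (min_width=9, slack=2)
Line 9: ['dog', 'robot'] (min_width=9, slack=2)
Total lines: 9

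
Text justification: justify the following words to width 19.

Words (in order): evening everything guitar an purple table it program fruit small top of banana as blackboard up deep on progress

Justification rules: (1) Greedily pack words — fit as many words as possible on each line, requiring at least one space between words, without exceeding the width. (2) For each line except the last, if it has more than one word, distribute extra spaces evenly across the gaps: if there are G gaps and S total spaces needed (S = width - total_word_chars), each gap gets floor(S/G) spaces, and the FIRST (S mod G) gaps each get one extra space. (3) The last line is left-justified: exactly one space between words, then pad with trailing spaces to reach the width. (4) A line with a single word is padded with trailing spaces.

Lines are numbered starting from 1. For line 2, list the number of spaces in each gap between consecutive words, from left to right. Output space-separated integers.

Answer: 3 2

Derivation:
Line 1: ['evening', 'everything'] (min_width=18, slack=1)
Line 2: ['guitar', 'an', 'purple'] (min_width=16, slack=3)
Line 3: ['table', 'it', 'program'] (min_width=16, slack=3)
Line 4: ['fruit', 'small', 'top', 'of'] (min_width=18, slack=1)
Line 5: ['banana', 'as'] (min_width=9, slack=10)
Line 6: ['blackboard', 'up', 'deep'] (min_width=18, slack=1)
Line 7: ['on', 'progress'] (min_width=11, slack=8)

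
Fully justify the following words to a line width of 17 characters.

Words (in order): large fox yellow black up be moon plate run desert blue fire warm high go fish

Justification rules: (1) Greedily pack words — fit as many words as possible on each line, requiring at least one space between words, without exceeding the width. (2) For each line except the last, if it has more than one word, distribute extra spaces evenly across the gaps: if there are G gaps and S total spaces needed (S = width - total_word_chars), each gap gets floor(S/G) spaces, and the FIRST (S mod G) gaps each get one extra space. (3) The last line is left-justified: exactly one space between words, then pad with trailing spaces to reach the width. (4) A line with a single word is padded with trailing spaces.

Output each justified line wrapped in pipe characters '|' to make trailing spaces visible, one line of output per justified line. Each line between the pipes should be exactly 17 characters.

Answer: |large  fox yellow|
|black  up be moon|
|plate  run desert|
|blue   fire  warm|
|high go fish     |

Derivation:
Line 1: ['large', 'fox', 'yellow'] (min_width=16, slack=1)
Line 2: ['black', 'up', 'be', 'moon'] (min_width=16, slack=1)
Line 3: ['plate', 'run', 'desert'] (min_width=16, slack=1)
Line 4: ['blue', 'fire', 'warm'] (min_width=14, slack=3)
Line 5: ['high', 'go', 'fish'] (min_width=12, slack=5)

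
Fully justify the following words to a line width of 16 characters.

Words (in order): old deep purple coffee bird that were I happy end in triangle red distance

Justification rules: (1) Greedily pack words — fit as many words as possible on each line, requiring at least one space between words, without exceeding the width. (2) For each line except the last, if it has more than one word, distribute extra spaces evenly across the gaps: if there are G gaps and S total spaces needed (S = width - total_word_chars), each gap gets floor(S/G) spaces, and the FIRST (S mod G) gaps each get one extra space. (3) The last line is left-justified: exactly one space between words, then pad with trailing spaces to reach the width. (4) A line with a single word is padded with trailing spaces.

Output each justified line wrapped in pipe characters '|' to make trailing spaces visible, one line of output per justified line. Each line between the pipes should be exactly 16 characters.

Line 1: ['old', 'deep', 'purple'] (min_width=15, slack=1)
Line 2: ['coffee', 'bird', 'that'] (min_width=16, slack=0)
Line 3: ['were', 'I', 'happy', 'end'] (min_width=16, slack=0)
Line 4: ['in', 'triangle', 'red'] (min_width=15, slack=1)
Line 5: ['distance'] (min_width=8, slack=8)

Answer: |old  deep purple|
|coffee bird that|
|were I happy end|
|in  triangle red|
|distance        |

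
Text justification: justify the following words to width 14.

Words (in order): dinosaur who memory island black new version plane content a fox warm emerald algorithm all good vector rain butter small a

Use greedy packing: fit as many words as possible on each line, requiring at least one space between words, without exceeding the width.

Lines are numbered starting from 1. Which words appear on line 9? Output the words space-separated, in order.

Line 1: ['dinosaur', 'who'] (min_width=12, slack=2)
Line 2: ['memory', 'island'] (min_width=13, slack=1)
Line 3: ['black', 'new'] (min_width=9, slack=5)
Line 4: ['version', 'plane'] (min_width=13, slack=1)
Line 5: ['content', 'a', 'fox'] (min_width=13, slack=1)
Line 6: ['warm', 'emerald'] (min_width=12, slack=2)
Line 7: ['algorithm', 'all'] (min_width=13, slack=1)
Line 8: ['good', 'vector'] (min_width=11, slack=3)
Line 9: ['rain', 'butter'] (min_width=11, slack=3)
Line 10: ['small', 'a'] (min_width=7, slack=7)

Answer: rain butter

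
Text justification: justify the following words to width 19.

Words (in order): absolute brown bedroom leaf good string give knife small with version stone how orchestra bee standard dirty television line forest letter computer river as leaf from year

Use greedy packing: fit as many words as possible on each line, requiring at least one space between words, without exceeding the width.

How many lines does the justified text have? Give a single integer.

Line 1: ['absolute', 'brown'] (min_width=14, slack=5)
Line 2: ['bedroom', 'leaf', 'good'] (min_width=17, slack=2)
Line 3: ['string', 'give', 'knife'] (min_width=17, slack=2)
Line 4: ['small', 'with', 'version'] (min_width=18, slack=1)
Line 5: ['stone', 'how', 'orchestra'] (min_width=19, slack=0)
Line 6: ['bee', 'standard', 'dirty'] (min_width=18, slack=1)
Line 7: ['television', 'line'] (min_width=15, slack=4)
Line 8: ['forest', 'letter'] (min_width=13, slack=6)
Line 9: ['computer', 'river', 'as'] (min_width=17, slack=2)
Line 10: ['leaf', 'from', 'year'] (min_width=14, slack=5)
Total lines: 10

Answer: 10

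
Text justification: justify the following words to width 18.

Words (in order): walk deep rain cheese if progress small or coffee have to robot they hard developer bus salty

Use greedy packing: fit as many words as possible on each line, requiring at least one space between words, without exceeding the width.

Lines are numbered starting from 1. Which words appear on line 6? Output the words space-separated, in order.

Answer: salty

Derivation:
Line 1: ['walk', 'deep', 'rain'] (min_width=14, slack=4)
Line 2: ['cheese', 'if', 'progress'] (min_width=18, slack=0)
Line 3: ['small', 'or', 'coffee'] (min_width=15, slack=3)
Line 4: ['have', 'to', 'robot', 'they'] (min_width=18, slack=0)
Line 5: ['hard', 'developer', 'bus'] (min_width=18, slack=0)
Line 6: ['salty'] (min_width=5, slack=13)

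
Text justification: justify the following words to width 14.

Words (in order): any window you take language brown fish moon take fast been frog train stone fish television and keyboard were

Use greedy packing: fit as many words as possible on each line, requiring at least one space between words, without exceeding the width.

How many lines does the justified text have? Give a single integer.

Answer: 9

Derivation:
Line 1: ['any', 'window', 'you'] (min_width=14, slack=0)
Line 2: ['take', 'language'] (min_width=13, slack=1)
Line 3: ['brown', 'fish'] (min_width=10, slack=4)
Line 4: ['moon', 'take', 'fast'] (min_width=14, slack=0)
Line 5: ['been', 'frog'] (min_width=9, slack=5)
Line 6: ['train', 'stone'] (min_width=11, slack=3)
Line 7: ['fish'] (min_width=4, slack=10)
Line 8: ['television', 'and'] (min_width=14, slack=0)
Line 9: ['keyboard', 'were'] (min_width=13, slack=1)
Total lines: 9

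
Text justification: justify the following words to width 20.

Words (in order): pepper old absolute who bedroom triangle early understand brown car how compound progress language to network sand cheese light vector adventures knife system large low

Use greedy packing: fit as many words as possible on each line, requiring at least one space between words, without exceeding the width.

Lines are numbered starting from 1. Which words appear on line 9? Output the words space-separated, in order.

Line 1: ['pepper', 'old', 'absolute'] (min_width=19, slack=1)
Line 2: ['who', 'bedroom', 'triangle'] (min_width=20, slack=0)
Line 3: ['early', 'understand'] (min_width=16, slack=4)
Line 4: ['brown', 'car', 'how'] (min_width=13, slack=7)
Line 5: ['compound', 'progress'] (min_width=17, slack=3)
Line 6: ['language', 'to', 'network'] (min_width=19, slack=1)
Line 7: ['sand', 'cheese', 'light'] (min_width=17, slack=3)
Line 8: ['vector', 'adventures'] (min_width=17, slack=3)
Line 9: ['knife', 'system', 'large'] (min_width=18, slack=2)
Line 10: ['low'] (min_width=3, slack=17)

Answer: knife system large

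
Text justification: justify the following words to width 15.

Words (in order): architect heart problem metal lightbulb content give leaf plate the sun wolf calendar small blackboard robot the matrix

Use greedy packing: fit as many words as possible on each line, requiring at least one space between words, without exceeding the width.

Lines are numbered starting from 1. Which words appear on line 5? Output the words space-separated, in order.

Answer: leaf plate the

Derivation:
Line 1: ['architect', 'heart'] (min_width=15, slack=0)
Line 2: ['problem', 'metal'] (min_width=13, slack=2)
Line 3: ['lightbulb'] (min_width=9, slack=6)
Line 4: ['content', 'give'] (min_width=12, slack=3)
Line 5: ['leaf', 'plate', 'the'] (min_width=14, slack=1)
Line 6: ['sun', 'wolf'] (min_width=8, slack=7)
Line 7: ['calendar', 'small'] (min_width=14, slack=1)
Line 8: ['blackboard'] (min_width=10, slack=5)
Line 9: ['robot', 'the'] (min_width=9, slack=6)
Line 10: ['matrix'] (min_width=6, slack=9)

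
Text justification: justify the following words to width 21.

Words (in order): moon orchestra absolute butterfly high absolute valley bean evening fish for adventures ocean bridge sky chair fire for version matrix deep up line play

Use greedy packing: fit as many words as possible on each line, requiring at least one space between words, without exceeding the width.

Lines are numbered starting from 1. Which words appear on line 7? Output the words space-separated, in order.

Line 1: ['moon', 'orchestra'] (min_width=14, slack=7)
Line 2: ['absolute', 'butterfly'] (min_width=18, slack=3)
Line 3: ['high', 'absolute', 'valley'] (min_width=20, slack=1)
Line 4: ['bean', 'evening', 'fish', 'for'] (min_width=21, slack=0)
Line 5: ['adventures', 'ocean'] (min_width=16, slack=5)
Line 6: ['bridge', 'sky', 'chair', 'fire'] (min_width=21, slack=0)
Line 7: ['for', 'version', 'matrix'] (min_width=18, slack=3)
Line 8: ['deep', 'up', 'line', 'play'] (min_width=17, slack=4)

Answer: for version matrix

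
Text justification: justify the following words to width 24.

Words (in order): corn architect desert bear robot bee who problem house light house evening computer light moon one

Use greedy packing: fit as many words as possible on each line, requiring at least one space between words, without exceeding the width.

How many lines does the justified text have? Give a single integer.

Line 1: ['corn', 'architect', 'desert'] (min_width=21, slack=3)
Line 2: ['bear', 'robot', 'bee', 'who'] (min_width=18, slack=6)
Line 3: ['problem', 'house', 'light'] (min_width=19, slack=5)
Line 4: ['house', 'evening', 'computer'] (min_width=22, slack=2)
Line 5: ['light', 'moon', 'one'] (min_width=14, slack=10)
Total lines: 5

Answer: 5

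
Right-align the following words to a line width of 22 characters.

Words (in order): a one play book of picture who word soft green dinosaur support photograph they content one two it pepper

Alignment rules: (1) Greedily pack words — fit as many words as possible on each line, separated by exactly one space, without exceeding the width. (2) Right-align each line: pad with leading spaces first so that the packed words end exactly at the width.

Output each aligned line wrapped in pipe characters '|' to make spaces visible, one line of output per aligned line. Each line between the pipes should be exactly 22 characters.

Line 1: ['a', 'one', 'play', 'book', 'of'] (min_width=18, slack=4)
Line 2: ['picture', 'who', 'word', 'soft'] (min_width=21, slack=1)
Line 3: ['green', 'dinosaur', 'support'] (min_width=22, slack=0)
Line 4: ['photograph', 'they'] (min_width=15, slack=7)
Line 5: ['content', 'one', 'two', 'it'] (min_width=18, slack=4)
Line 6: ['pepper'] (min_width=6, slack=16)

Answer: |    a one play book of|
| picture who word soft|
|green dinosaur support|
|       photograph they|
|    content one two it|
|                pepper|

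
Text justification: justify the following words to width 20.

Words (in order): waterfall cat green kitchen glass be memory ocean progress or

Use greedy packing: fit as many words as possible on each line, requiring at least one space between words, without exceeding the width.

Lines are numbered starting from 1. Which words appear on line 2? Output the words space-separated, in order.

Line 1: ['waterfall', 'cat', 'green'] (min_width=19, slack=1)
Line 2: ['kitchen', 'glass', 'be'] (min_width=16, slack=4)
Line 3: ['memory', 'ocean'] (min_width=12, slack=8)
Line 4: ['progress', 'or'] (min_width=11, slack=9)

Answer: kitchen glass be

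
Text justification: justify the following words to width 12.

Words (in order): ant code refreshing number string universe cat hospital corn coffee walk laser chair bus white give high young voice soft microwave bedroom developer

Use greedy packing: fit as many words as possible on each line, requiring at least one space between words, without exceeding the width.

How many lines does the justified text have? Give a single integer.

Line 1: ['ant', 'code'] (min_width=8, slack=4)
Line 2: ['refreshing'] (min_width=10, slack=2)
Line 3: ['number'] (min_width=6, slack=6)
Line 4: ['string'] (min_width=6, slack=6)
Line 5: ['universe', 'cat'] (min_width=12, slack=0)
Line 6: ['hospital'] (min_width=8, slack=4)
Line 7: ['corn', 'coffee'] (min_width=11, slack=1)
Line 8: ['walk', 'laser'] (min_width=10, slack=2)
Line 9: ['chair', 'bus'] (min_width=9, slack=3)
Line 10: ['white', 'give'] (min_width=10, slack=2)
Line 11: ['high', 'young'] (min_width=10, slack=2)
Line 12: ['voice', 'soft'] (min_width=10, slack=2)
Line 13: ['microwave'] (min_width=9, slack=3)
Line 14: ['bedroom'] (min_width=7, slack=5)
Line 15: ['developer'] (min_width=9, slack=3)
Total lines: 15

Answer: 15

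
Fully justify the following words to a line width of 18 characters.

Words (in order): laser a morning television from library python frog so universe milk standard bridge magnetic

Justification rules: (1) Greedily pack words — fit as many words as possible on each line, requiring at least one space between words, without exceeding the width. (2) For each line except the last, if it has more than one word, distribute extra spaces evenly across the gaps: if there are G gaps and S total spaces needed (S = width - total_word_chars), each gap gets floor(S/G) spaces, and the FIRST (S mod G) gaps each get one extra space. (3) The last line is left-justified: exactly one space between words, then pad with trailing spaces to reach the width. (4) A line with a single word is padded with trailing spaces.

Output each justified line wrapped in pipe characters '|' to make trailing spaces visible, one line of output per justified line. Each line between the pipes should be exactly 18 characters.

Line 1: ['laser', 'a', 'morning'] (min_width=15, slack=3)
Line 2: ['television', 'from'] (min_width=15, slack=3)
Line 3: ['library', 'python'] (min_width=14, slack=4)
Line 4: ['frog', 'so', 'universe'] (min_width=16, slack=2)
Line 5: ['milk', 'standard'] (min_width=13, slack=5)
Line 6: ['bridge', 'magnetic'] (min_width=15, slack=3)

Answer: |laser   a  morning|
|television    from|
|library     python|
|frog  so  universe|
|milk      standard|
|bridge magnetic   |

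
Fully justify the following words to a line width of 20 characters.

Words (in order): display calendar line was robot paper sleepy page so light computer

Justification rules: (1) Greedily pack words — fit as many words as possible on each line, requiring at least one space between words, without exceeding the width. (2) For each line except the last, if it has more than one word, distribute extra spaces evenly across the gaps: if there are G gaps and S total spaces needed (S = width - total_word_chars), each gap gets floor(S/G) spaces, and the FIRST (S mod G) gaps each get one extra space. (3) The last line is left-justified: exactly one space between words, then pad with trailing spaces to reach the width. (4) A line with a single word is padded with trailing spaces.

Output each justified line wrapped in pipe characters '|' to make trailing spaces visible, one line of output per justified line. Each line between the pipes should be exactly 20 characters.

Answer: |display     calendar|
|line was robot paper|
|sleepy page so light|
|computer            |

Derivation:
Line 1: ['display', 'calendar'] (min_width=16, slack=4)
Line 2: ['line', 'was', 'robot', 'paper'] (min_width=20, slack=0)
Line 3: ['sleepy', 'page', 'so', 'light'] (min_width=20, slack=0)
Line 4: ['computer'] (min_width=8, slack=12)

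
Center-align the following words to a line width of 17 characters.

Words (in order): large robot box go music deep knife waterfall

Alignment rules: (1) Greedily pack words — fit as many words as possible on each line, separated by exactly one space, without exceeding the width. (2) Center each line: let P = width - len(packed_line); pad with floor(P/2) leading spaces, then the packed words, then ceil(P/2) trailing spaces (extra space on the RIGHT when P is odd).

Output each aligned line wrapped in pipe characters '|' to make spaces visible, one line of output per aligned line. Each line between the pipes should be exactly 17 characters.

Line 1: ['large', 'robot', 'box'] (min_width=15, slack=2)
Line 2: ['go', 'music', 'deep'] (min_width=13, slack=4)
Line 3: ['knife', 'waterfall'] (min_width=15, slack=2)

Answer: | large robot box |
|  go music deep  |
| knife waterfall |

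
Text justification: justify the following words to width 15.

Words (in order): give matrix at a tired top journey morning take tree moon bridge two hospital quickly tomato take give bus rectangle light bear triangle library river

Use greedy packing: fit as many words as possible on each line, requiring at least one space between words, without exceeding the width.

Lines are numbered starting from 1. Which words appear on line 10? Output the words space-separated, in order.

Line 1: ['give', 'matrix', 'at'] (min_width=14, slack=1)
Line 2: ['a', 'tired', 'top'] (min_width=11, slack=4)
Line 3: ['journey', 'morning'] (min_width=15, slack=0)
Line 4: ['take', 'tree', 'moon'] (min_width=14, slack=1)
Line 5: ['bridge', 'two'] (min_width=10, slack=5)
Line 6: ['hospital'] (min_width=8, slack=7)
Line 7: ['quickly', 'tomato'] (min_width=14, slack=1)
Line 8: ['take', 'give', 'bus'] (min_width=13, slack=2)
Line 9: ['rectangle', 'light'] (min_width=15, slack=0)
Line 10: ['bear', 'triangle'] (min_width=13, slack=2)
Line 11: ['library', 'river'] (min_width=13, slack=2)

Answer: bear triangle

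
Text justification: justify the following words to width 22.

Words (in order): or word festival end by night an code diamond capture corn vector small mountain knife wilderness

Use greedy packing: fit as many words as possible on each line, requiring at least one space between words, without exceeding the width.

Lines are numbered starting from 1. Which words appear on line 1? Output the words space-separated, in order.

Answer: or word festival end

Derivation:
Line 1: ['or', 'word', 'festival', 'end'] (min_width=20, slack=2)
Line 2: ['by', 'night', 'an', 'code'] (min_width=16, slack=6)
Line 3: ['diamond', 'capture', 'corn'] (min_width=20, slack=2)
Line 4: ['vector', 'small', 'mountain'] (min_width=21, slack=1)
Line 5: ['knife', 'wilderness'] (min_width=16, slack=6)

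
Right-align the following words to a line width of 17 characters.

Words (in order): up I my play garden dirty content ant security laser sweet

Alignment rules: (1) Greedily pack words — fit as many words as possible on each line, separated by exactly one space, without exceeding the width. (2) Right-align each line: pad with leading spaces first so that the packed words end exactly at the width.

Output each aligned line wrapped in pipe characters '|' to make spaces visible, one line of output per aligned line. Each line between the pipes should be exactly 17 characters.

Line 1: ['up', 'I', 'my', 'play'] (min_width=12, slack=5)
Line 2: ['garden', 'dirty'] (min_width=12, slack=5)
Line 3: ['content', 'ant'] (min_width=11, slack=6)
Line 4: ['security', 'laser'] (min_width=14, slack=3)
Line 5: ['sweet'] (min_width=5, slack=12)

Answer: |     up I my play|
|     garden dirty|
|      content ant|
|   security laser|
|            sweet|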